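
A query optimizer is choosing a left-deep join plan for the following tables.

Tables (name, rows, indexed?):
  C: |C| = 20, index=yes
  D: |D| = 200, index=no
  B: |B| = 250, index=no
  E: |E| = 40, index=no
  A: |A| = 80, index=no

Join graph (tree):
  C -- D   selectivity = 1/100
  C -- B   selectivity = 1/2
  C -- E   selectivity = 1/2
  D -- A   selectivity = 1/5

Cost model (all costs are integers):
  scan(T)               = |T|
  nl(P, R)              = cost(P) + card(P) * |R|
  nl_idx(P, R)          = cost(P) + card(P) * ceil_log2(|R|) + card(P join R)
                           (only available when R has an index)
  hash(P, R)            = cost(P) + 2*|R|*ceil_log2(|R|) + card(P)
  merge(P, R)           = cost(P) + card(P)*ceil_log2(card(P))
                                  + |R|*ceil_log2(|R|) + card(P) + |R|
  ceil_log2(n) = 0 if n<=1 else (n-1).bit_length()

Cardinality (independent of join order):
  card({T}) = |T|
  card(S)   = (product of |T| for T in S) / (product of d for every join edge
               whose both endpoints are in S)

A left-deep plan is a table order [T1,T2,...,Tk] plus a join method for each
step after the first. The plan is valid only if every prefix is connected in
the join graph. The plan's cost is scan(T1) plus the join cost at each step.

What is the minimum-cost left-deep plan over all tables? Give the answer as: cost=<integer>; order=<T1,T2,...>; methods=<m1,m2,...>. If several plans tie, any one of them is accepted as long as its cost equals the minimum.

cost=19440; order=D,C,A,E,B; methods=hash,merge,hash,hash

Selinger DP (subsets sized 1..n):
  {C}: scan cost=20, card=20
  {D}: scan cost=200, card=200
  {B}: scan cost=250, card=250
  {E}: scan cost=40, card=40
  {A}: scan cost=80, card=80
  {CD}: card=40; try (C,hash)→600, (C,nl_idx)→1240, (D,merge)→1940, (C,merge)→2120, (D,hash)→3240, (D,nl)→4020 …(+1); best=600 via (C,hash)
  {BC}: card=2500; try (C,hash)→700, (B,merge)→2390, (C,merge)→2620, (C,nl_idx)→4000, (B,hash)→4040, (B,nl)→5020 …(+1); best=700 via (C,hash)
  {CE}: card=400; try (C,hash)→280, (E,merge)→420, (C,merge)→440, (E,hash)→520, (C,nl_idx)→640, (E,nl)→820 …(+1); best=280 via (C,hash)
  {AD}: card=3200; try (A,hash)→1520, (D,merge)→2520, (A,merge)→2640, (D,hash)→3360, (D,nl)→16080, (A,nl)→16200; best=1520 via (A,hash)
  {BCD}: card=5000; try (B,merge)→3130, (B,hash)→4640, (D,hash)→6400, (B,nl)→10600, (D,merge)→35000, (D,nl)→500700; best=3130 via (B,merge)
  {CDE}: card=800; try (E,hash)→1120, (E,merge)→1160, (E,nl)→2200, (D,hash)→3880, (D,merge)→6080, (D,nl)→80280; best=1120 via (E,hash)
  {ACD}: card=640; try (A,merge)→1520, (A,hash)→1760, (A,nl)→3800, (C,hash)→4920, (C,nl_idx)→18160, (C,merge)→43240 …(+1); best=1520 via (A,merge)
  {BCE}: card=50000; try (E,hash)→3680, (B,hash)→4680, (B,merge)→6530, (E,merge)→33480, (B,nl)→100280, (E,nl)→100700; best=3680 via (E,hash)
  {BCDE}: card=100000; try (B,hash)→5920, (E,hash)→8610, (B,merge)→12170, (D,hash)→56880, (E,merge)→73410, (B,nl)→201120 …(+3); best=5920 via (B,hash)
  {ABCD}: card=80000; try (B,hash)→6160, (A,hash)→9250, (B,merge)→10810, (A,merge)→73770, (B,nl)→161520, (A,nl)→403130; best=6160 via (B,hash)
  {ACDE}: card=12800; try (E,hash)→2640, (A,hash)→3040, (E,merge)→8840, (A,merge)→10560, (E,nl)→27120, (A,nl)→65120; best=2640 via (E,hash)
  {ABCDE}: card=1600000; try (B,hash)→19440, (E,hash)→86640, (A,hash)→107040, (B,merge)→196890, (E,merge)→1446440, (A,merge)→1806560 …(+3); best=19440 via (B,hash)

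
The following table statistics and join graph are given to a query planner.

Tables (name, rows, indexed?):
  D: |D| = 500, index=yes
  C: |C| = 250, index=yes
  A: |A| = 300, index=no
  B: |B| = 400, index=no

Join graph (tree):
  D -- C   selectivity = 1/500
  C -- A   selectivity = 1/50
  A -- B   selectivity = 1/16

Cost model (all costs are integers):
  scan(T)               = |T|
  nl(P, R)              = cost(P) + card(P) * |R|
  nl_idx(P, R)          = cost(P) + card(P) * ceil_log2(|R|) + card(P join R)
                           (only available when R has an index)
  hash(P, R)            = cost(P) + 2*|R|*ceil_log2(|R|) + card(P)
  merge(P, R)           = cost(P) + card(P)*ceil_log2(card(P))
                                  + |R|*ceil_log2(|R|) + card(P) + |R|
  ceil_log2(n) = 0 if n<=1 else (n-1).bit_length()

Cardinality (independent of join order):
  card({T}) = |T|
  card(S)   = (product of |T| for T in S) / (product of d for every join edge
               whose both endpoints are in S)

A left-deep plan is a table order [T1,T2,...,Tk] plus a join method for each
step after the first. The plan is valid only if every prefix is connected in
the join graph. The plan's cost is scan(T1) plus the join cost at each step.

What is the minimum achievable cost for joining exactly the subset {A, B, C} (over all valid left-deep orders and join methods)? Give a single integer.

Selinger DP over subsets of {A,B,C}:
  {C}: scan cost=250, card=250
  {A}: scan cost=300, card=300
  {B}: scan cost=400, card=400
  {AC}: card=1500; try (C,nl_idx)→4200, (C,hash)→4600, (A,merge)→5500, (C,merge)→5550, (A,hash)→5900, (A,nl)→75250 …(+1); best=4200 via (C,nl_idx)
  {AB}: card=7500; try (A,hash)→6200, (B,merge)→7300, (A,merge)→7400, (B,hash)→7800, (B,nl)→120300, (A,nl)→120400; best=6200 via (A,hash)
  {ABC}: card=37500; try (B,hash)→12900, (C,hash)→17700, (B,merge)→26200, (C,nl_idx)→103700, (C,merge)→113450, (B,nl)→604200 …(+1); best=12900 via (B,hash)

12900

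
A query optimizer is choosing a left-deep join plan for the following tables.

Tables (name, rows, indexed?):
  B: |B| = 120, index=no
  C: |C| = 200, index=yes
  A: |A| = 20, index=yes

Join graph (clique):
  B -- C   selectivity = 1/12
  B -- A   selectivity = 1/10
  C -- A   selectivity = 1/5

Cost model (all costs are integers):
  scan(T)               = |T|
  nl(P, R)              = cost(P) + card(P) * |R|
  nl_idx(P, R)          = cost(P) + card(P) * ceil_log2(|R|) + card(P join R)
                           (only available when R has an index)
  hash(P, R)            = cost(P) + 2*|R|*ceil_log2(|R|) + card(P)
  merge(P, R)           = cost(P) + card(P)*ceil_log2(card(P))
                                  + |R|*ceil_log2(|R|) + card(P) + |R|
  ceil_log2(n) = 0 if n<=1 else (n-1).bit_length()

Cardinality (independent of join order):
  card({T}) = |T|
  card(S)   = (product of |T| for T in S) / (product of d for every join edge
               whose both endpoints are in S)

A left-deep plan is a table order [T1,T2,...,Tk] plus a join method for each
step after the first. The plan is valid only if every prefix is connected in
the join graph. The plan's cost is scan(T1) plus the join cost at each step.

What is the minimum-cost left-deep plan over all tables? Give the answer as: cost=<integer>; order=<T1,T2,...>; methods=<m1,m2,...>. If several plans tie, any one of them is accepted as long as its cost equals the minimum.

cost=3080; order=C,A,B; methods=hash,hash

Selinger DP (subsets sized 1..n):
  {B}: scan cost=120, card=120
  {C}: scan cost=200, card=200
  {A}: scan cost=20, card=20
  {BC}: card=2000; try (B,hash)→2080, (C,merge)→2880, (B,merge)→2960, (C,nl_idx)→3080, (C,hash)→3440, (C,nl)→24120 …(+1); best=2080 via (B,hash)
  {AB}: card=240; try (A,hash)→440, (A,nl_idx)→960, (B,merge)→1100, (A,merge)→1200, (B,hash)→1720, (B,nl)→2420 …(+1); best=440 via (A,hash)
  {AC}: card=800; try (A,hash)→600, (C,nl_idx)→980, (C,merge)→1940, (A,nl_idx)→2000, (A,merge)→2120, (C,hash)→3240 …(+2); best=600 via (A,hash)
  {ABC}: card=800; try (B,hash)→3080, (C,nl_idx)→3160, (C,hash)→3880, (A,hash)→4280, (C,merge)→4400, (B,merge)→10360 …(+5); best=3080 via (B,hash)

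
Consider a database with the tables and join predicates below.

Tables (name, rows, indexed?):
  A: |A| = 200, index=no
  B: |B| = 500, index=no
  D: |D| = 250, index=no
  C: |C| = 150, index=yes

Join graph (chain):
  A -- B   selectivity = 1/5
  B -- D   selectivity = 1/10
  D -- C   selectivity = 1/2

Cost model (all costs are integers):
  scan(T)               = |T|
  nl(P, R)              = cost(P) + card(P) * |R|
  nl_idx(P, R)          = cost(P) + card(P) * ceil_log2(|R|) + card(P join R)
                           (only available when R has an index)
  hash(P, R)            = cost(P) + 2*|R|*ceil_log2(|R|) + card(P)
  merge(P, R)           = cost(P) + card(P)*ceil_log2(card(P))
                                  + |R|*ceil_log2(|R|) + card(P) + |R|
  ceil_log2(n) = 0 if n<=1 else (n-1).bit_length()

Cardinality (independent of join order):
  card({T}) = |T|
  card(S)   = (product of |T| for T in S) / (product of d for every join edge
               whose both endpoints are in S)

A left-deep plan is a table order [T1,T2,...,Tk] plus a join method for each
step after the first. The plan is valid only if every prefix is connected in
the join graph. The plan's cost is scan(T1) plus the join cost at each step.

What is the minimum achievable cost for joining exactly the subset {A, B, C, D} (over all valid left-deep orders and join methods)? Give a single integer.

523100

Selinger DP over subsets of {A,B,C,D}:
  {A}: scan cost=200, card=200
  {B}: scan cost=500, card=500
  {D}: scan cost=250, card=250
  {C}: scan cost=150, card=150
  {AB}: card=20000; try (A,hash)→4200, (B,merge)→7000, (A,merge)→7300, (B,hash)→9400, (B,nl)→100200, (A,nl)→100500; best=4200 via (A,hash)
  {BD}: card=12500; try (D,hash)→5000, (B,merge)→7500, (D,merge)→7750, (B,hash)→9500, (B,nl)→125250, (D,nl)→125500; best=5000 via (D,hash)
  {CD}: card=18750; try (C,hash)→2900, (D,merge)→3750, (C,merge)→3850, (D,hash)→4300, (C,nl_idx)→21000, (D,nl)→37650 …(+1); best=2900 via (C,hash)
  {ABD}: card=500000; try (A,hash)→20700, (D,hash)→28200, (A,merge)→194300, (D,merge)→326450, (A,nl)→2505000, (D,nl)→5004200; best=20700 via (A,hash)
  {BCD}: card=937500; try (C,hash)→19900, (B,hash)→30650, (C,merge)→193850, (B,merge)→307900, (C,nl_idx)→1042500, (C,nl)→1880000 …(+1); best=19900 via (C,hash)
  {ABCD}: card=37500000; try (C,hash)→523100, (A,hash)→960600, (C,merge)→10022050, (A,merge)→19709200, (C,nl_idx)→41520700, (C,nl)→75020700 …(+1); best=523100 via (C,hash)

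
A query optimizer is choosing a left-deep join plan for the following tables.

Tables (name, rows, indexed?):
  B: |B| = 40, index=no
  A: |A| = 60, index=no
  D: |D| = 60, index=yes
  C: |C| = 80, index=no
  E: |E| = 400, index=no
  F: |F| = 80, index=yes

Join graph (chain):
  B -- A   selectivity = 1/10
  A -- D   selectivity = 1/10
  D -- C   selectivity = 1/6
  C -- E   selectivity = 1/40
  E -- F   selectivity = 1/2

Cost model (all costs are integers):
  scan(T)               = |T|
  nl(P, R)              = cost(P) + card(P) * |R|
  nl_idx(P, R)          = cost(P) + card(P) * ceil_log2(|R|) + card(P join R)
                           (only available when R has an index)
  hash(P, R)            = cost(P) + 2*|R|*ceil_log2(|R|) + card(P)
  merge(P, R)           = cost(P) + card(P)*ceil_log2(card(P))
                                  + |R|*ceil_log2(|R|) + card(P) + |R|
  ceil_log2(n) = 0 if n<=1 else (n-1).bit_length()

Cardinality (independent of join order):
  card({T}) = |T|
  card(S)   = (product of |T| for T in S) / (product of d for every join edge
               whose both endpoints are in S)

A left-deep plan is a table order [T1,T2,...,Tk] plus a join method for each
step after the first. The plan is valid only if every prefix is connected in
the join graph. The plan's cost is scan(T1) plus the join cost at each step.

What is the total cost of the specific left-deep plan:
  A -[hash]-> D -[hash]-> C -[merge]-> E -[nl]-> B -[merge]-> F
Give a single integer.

5642160

step 1: scan A: cost=60, card=60
step 2: join D via hash
    card(P join D) = 60*60/(10) = 360
    cost = 60 + 2*60*6 + 60 = 840
step 3: join C via hash
    card(P join C) = 360*80/(6) = 4800
    cost = 840 + 2*80*7 + 360 = 2320
step 4: join E via merge
    card(P join E) = 4800*400/(40) = 48000
    cost = 2320 + 4800*13 + 400*9 + 4800 + 400 = 73520
step 5: join B via nl
    card(P join B) = 48000*40/(10) = 192000
    cost = 73520 + 48000*40 = 1993520
step 6: join F via merge
    card(P join F) = 192000*80/(2) = 7680000
    cost = 1993520 + 192000*18 + 80*7 + 192000 + 80 = 5642160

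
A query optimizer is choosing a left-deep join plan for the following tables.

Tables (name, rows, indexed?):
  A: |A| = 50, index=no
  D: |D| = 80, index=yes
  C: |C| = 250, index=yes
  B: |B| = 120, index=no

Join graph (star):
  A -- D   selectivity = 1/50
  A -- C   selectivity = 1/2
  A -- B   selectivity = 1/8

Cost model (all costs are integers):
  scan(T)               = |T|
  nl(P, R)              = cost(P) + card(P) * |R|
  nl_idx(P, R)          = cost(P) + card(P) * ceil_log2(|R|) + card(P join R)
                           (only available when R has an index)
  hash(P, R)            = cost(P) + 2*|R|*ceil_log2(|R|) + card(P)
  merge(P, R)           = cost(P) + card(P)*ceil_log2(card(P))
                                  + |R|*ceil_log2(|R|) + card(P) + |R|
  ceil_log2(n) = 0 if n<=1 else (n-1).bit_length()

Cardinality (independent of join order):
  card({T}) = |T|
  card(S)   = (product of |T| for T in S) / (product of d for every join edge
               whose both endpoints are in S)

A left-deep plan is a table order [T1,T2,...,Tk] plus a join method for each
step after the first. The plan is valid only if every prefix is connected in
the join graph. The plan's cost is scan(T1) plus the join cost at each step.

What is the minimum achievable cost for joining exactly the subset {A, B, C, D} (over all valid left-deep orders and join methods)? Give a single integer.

Selinger DP over subsets of {A,B,C,D}:
  {A}: scan cost=50, card=50
  {D}: scan cost=80, card=80
  {C}: scan cost=250, card=250
  {B}: scan cost=120, card=120
  {AD}: card=80; try (D,nl_idx)→480, (A,hash)→760, (D,merge)→1040, (A,merge)→1070, (D,hash)→1220, (D,nl)→4050 …(+1); best=480 via (D,nl_idx)
  {AC}: card=6250; try (A,hash)→1100, (C,merge)→2650, (A,merge)→2850, (C,hash)→4100, (C,nl_idx)→6700, (C,nl)→12550 …(+1); best=1100 via (A,hash)
  {AB}: card=750; try (A,hash)→840, (B,merge)→1360, (A,merge)→1430, (B,hash)→1780, (B,nl)→6050, (A,nl)→6120; best=840 via (A,hash)
  {ACD}: card=10000; try (C,merge)→3370, (C,hash)→4560, (D,hash)→8470, (C,nl_idx)→11120, (C,nl)→20480, (D,nl_idx)→54850 …(+2); best=3370 via (C,merge)
  {ABD}: card=1200; try (B,merge)→2080, (B,hash)→2240, (D,hash)→2710, (D,nl_idx)→7290, (D,merge)→9730, (B,nl)→10080 …(+1); best=2080 via (B,merge)
  {ABC}: card=93750; try (C,hash)→5590, (B,hash)→9030, (C,merge)→11340, (B,merge)→89560, (C,nl_idx)→100590, (C,nl)→188340 …(+1); best=5590 via (C,hash)
  {ABCD}: card=150000; try (C,hash)→7280, (B,hash)→15050, (C,merge)→18730, (D,hash)→100460, (B,merge)→154330, (C,nl_idx)→161680 …(+5); best=7280 via (C,hash)

7280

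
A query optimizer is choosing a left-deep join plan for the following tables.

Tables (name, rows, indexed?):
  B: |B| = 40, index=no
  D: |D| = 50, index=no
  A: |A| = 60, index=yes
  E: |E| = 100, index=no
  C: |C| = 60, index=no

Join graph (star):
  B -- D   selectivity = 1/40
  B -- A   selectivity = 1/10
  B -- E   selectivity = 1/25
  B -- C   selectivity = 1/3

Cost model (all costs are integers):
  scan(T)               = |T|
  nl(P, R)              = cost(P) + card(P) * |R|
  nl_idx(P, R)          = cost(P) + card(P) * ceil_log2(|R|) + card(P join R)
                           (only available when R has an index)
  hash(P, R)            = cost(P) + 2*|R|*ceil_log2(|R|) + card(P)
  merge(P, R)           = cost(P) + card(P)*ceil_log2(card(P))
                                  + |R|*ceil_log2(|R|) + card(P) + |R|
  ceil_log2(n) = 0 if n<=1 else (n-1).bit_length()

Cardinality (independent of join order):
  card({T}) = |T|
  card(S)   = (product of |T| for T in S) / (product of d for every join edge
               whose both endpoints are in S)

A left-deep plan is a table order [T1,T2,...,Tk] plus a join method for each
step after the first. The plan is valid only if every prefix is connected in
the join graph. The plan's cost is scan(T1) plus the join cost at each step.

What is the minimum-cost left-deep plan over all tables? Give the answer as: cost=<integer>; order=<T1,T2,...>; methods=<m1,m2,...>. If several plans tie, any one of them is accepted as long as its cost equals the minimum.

cost=4280; order=E,B,D,A,C; methods=hash,hash,hash,hash

Selinger DP (subsets sized 1..n):
  {B}: scan cost=40, card=40
  {D}: scan cost=50, card=50
  {A}: scan cost=60, card=60
  {E}: scan cost=100, card=100
  {C}: scan cost=60, card=60
  {BD}: card=50; try (B,hash)→580, (D,merge)→670, (D,hash)→680, (B,merge)→680, (D,nl)→2040, (B,nl)→2050; best=580 via (B,hash)
  {AB}: card=240; try (A,nl_idx)→520, (B,hash)→600, (A,merge)→740, (B,merge)→760, (A,hash)→800, (A,nl)→2440 …(+1); best=520 via (A,nl_idx)
  {BE}: card=160; try (B,hash)→680, (E,merge)→1120, (B,merge)→1180, (E,hash)→1480, (E,nl)→4040, (B,nl)→4100; best=680 via (B,hash)
  {BC}: card=800; try (B,hash)→600, (C,merge)→740, (B,merge)→760, (C,hash)→800, (C,nl)→2440, (B,nl)→2460; best=600 via (B,hash)
  {ABD}: card=300; try (A,nl_idx)→1180, (A,hash)→1350, (A,merge)→1350, (D,hash)→1360, (D,merge)→3030, (A,nl)→3580 …(+1); best=1180 via (A,nl_idx)
  {BDE}: card=200; try (D,hash)→1440, (E,merge)→1730, (E,hash)→2030, (D,merge)→2470, (E,nl)→5580, (D,nl)→8680; best=1440 via (D,hash)
  {BCD}: card=1000; try (C,hash)→1350, (C,merge)→1350, (D,hash)→2000, (C,nl)→3580, (D,merge)→9750, (D,nl)→40600; best=1350 via (C,hash)
  {ABE}: card=960; try (A,hash)→1560, (E,hash)→2160, (A,merge)→2540, (A,nl_idx)→2600, (E,merge)→3480, (A,nl)→10280 …(+1); best=1560 via (A,hash)
  {ABC}: card=4800; try (C,hash)→1480, (A,hash)→2120, (C,merge)→3100, (A,merge)→9820, (A,nl_idx)→10200, (C,nl)→14920 …(+1); best=1480 via (C,hash)
  {BCE}: card=3200; try (C,hash)→1560, (C,merge)→2540, (E,hash)→2800, (E,merge)→10200, (C,nl)→10280, (E,nl)→80600; best=1560 via (C,hash)
  {ABDE}: card=1200; try (A,hash)→2360, (E,hash)→2880, (D,hash)→3120, (A,merge)→3660, (A,nl_idx)→3840, (E,merge)→4980 …(+4); best=2360 via (A,hash)
  {ABCD}: card=6000; try (C,hash)→2200, (A,hash)→3070, (C,merge)→4600, (D,hash)→6880, (A,merge)→12770, (A,nl_idx)→13350 …(+4); best=2200 via (C,hash)
  {BCDE}: card=4000; try (C,hash)→2360, (C,merge)→3660, (E,hash)→3750, (D,hash)→5360, (E,merge)→13150, (C,nl)→13440 …(+3); best=2360 via (C,hash)
  {ABCE}: card=19200; try (C,hash)→3240, (A,hash)→5480, (E,hash)→7680, (C,merge)→12540, (A,nl_idx)→39960, (A,merge)→43580 …(+4); best=3240 via (C,hash)
  {ABCDE}: card=24000; try (C,hash)→4280, (A,hash)→7080, (E,hash)→9600, (C,merge)→17180, (D,hash)→23040, (A,nl_idx)→50360 …(+7); best=4280 via (C,hash)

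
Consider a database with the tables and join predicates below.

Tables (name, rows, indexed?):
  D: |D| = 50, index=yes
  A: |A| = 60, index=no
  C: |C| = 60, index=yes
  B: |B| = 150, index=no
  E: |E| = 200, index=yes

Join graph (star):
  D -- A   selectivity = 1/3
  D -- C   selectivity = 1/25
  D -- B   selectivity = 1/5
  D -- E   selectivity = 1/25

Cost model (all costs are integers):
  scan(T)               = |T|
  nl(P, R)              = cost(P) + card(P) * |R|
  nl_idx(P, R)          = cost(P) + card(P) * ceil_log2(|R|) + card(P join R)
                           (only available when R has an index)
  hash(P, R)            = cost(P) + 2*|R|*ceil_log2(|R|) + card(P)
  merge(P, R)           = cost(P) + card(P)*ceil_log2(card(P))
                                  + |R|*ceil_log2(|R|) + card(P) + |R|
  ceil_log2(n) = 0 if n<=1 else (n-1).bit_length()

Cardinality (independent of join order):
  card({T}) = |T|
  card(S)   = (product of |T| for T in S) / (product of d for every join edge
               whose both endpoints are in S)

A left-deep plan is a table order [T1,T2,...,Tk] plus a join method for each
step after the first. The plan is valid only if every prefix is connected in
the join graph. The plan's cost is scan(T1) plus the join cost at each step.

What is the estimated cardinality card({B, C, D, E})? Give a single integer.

Tables in S: B(150), C(60), D(50), E(200)
Edges inside S: D-C(d=25), D-B(d=5), D-E(d=25)
numerator = 150 * 60 * 50 * 200 = 90000000
denominator = 25 * 5 * 25 = 3125
card(S) = 90000000 / 3125 = 28800

28800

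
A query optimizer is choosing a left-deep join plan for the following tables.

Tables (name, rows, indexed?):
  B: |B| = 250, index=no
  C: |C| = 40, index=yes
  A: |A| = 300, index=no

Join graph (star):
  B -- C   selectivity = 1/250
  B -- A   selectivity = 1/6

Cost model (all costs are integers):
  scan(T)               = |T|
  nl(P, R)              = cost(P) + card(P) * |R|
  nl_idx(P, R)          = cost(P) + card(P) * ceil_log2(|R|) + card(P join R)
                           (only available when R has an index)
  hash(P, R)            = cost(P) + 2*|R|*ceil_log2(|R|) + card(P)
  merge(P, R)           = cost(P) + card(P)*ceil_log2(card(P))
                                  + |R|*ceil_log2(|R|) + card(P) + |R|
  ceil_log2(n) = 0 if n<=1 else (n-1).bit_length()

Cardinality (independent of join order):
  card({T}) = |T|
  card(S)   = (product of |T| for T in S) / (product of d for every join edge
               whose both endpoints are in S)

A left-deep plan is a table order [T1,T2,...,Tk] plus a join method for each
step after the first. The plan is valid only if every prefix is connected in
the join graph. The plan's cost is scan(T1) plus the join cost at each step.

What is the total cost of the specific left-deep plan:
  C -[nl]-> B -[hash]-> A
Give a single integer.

step 1: scan C: cost=40, card=40
step 2: join B via nl
    card(P join B) = 40*250/(250) = 40
    cost = 40 + 40*250 = 10040
step 3: join A via hash
    card(P join A) = 40*300/(6) = 2000
    cost = 10040 + 2*300*9 + 40 = 15480

15480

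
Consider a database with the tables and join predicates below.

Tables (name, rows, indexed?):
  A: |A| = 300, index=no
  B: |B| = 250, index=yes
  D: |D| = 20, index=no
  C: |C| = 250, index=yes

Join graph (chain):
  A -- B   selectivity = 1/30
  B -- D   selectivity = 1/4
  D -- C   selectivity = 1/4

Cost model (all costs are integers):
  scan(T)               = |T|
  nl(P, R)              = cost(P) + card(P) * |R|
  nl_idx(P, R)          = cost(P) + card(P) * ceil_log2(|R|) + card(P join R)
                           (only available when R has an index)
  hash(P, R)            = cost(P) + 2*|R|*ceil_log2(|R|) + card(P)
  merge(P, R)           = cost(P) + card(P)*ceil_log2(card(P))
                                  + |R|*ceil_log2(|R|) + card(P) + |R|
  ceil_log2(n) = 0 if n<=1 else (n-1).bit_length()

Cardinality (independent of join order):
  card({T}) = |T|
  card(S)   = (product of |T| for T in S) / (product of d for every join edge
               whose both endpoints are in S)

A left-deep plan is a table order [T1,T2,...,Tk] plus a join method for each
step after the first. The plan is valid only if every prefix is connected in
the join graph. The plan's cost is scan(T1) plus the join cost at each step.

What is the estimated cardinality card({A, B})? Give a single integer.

2500

Tables in S: A(300), B(250)
Edges inside S: A-B(d=30)
numerator = 300 * 250 = 75000
denominator = 30 = 30
card(S) = 75000 / 30 = 2500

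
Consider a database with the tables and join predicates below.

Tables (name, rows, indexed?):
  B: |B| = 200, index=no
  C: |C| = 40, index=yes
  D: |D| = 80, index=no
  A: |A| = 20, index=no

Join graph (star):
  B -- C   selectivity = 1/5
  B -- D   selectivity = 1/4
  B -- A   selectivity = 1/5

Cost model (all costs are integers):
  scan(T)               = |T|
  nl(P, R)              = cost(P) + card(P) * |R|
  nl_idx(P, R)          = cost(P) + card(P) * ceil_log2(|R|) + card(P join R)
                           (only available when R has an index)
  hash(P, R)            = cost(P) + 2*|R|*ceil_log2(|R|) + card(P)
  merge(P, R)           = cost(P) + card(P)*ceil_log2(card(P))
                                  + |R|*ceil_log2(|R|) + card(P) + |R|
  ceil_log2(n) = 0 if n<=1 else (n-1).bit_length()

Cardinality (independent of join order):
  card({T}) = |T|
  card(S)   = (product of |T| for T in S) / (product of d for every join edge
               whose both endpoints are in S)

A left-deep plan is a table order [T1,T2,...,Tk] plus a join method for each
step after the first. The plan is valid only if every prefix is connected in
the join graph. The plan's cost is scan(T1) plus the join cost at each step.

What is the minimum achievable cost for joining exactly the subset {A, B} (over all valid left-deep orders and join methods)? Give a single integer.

Selinger DP over subsets of {A,B}:
  {B}: scan cost=200, card=200
  {A}: scan cost=20, card=20
  {AB}: card=800; try (A,hash)→600, (B,merge)→1940, (A,merge)→2120, (B,hash)→3240, (B,nl)→4020, (A,nl)→4200; best=600 via (A,hash)

600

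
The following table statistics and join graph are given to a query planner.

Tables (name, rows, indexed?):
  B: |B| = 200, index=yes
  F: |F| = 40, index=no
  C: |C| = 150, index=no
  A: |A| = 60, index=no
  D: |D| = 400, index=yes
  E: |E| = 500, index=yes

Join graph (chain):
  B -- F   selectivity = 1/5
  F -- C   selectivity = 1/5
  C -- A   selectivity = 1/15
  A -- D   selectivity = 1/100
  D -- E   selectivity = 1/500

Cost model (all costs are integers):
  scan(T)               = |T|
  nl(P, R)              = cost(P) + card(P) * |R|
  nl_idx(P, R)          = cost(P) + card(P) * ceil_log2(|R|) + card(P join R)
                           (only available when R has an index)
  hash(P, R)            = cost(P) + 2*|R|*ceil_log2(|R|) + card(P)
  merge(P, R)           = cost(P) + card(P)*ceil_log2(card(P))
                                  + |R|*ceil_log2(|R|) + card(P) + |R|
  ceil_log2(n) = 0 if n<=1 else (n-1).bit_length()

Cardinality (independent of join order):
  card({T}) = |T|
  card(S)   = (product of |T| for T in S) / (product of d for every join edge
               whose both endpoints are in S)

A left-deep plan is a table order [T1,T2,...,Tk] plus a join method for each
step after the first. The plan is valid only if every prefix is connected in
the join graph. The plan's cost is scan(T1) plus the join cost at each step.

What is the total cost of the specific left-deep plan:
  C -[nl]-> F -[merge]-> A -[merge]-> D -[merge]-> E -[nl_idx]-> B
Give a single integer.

1325970

step 1: scan C: cost=150, card=150
step 2: join F via nl
    card(P join F) = 150*40/(5) = 1200
    cost = 150 + 150*40 = 6150
step 3: join A via merge
    card(P join A) = 1200*60/(15) = 4800
    cost = 6150 + 1200*11 + 60*6 + 1200 + 60 = 20970
step 4: join D via merge
    card(P join D) = 4800*400/(100) = 19200
    cost = 20970 + 4800*13 + 400*9 + 4800 + 400 = 92170
step 5: join E via merge
    card(P join E) = 19200*500/(500) = 19200
    cost = 92170 + 19200*15 + 500*9 + 19200 + 500 = 404370
step 6: join B via nl_idx
    card(P join B) = 19200*200/(5) = 768000
    cost = 404370 + 19200*8 + 768000 = 1325970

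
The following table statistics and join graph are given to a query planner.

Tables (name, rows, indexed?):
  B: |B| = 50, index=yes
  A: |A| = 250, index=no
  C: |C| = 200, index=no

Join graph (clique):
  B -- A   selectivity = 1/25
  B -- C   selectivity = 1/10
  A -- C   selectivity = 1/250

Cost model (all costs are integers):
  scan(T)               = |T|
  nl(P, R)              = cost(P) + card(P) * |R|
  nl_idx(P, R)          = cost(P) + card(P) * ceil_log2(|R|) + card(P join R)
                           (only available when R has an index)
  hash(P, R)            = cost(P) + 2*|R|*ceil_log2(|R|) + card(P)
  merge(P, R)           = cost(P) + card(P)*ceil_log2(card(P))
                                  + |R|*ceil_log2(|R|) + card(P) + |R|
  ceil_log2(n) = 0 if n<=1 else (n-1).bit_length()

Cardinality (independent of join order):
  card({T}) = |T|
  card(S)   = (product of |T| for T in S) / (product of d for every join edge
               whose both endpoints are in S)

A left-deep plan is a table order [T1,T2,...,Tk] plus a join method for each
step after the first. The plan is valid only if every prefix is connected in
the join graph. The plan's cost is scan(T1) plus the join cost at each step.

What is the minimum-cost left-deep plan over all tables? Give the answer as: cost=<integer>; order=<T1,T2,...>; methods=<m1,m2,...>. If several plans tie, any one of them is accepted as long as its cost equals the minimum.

cost=4500; order=A,C,B; methods=hash,hash

Selinger DP (subsets sized 1..n):
  {B}: scan cost=50, card=50
  {A}: scan cost=250, card=250
  {C}: scan cost=200, card=200
  {AB}: card=500; try (B,hash)→1100, (B,nl_idx)→2250, (A,merge)→2650, (B,merge)→2850, (A,hash)→4100, (A,nl)→12550 …(+1); best=1100 via (B,hash)
  {BC}: card=1000; try (B,hash)→1000, (C,merge)→2200, (B,merge)→2350, (B,nl_idx)→2400, (C,hash)→3300, (C,nl)→10050 …(+1); best=1000 via (B,hash)
  {AC}: card=200; try (C,hash)→3700, (A,merge)→4250, (C,merge)→4300, (A,hash)→4400, (A,nl)→50200, (C,nl)→50250; best=3700 via (C,hash)
  {ABC}: card=40; try (B,hash)→4500, (C,hash)→4800, (B,nl_idx)→4940, (B,merge)→5850, (A,hash)→6000, (C,merge)→7900 …(+4); best=4500 via (B,hash)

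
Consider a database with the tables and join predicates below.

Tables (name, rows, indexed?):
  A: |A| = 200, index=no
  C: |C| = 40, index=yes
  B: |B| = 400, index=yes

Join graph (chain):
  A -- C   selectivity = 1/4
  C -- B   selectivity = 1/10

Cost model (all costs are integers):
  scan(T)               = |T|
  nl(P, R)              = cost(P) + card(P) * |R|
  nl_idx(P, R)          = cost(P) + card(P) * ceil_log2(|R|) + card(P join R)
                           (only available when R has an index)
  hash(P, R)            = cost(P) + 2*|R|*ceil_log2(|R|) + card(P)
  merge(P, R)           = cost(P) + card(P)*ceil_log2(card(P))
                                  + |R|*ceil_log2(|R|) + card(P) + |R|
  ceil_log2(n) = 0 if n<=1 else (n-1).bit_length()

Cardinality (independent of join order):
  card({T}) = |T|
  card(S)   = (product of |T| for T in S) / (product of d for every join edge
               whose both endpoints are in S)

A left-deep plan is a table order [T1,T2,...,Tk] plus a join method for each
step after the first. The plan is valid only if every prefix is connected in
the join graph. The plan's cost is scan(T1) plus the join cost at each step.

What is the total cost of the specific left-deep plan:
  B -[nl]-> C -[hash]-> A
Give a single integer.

21200

step 1: scan B: cost=400, card=400
step 2: join C via nl
    card(P join C) = 400*40/(10) = 1600
    cost = 400 + 400*40 = 16400
step 3: join A via hash
    card(P join A) = 1600*200/(4) = 80000
    cost = 16400 + 2*200*8 + 1600 = 21200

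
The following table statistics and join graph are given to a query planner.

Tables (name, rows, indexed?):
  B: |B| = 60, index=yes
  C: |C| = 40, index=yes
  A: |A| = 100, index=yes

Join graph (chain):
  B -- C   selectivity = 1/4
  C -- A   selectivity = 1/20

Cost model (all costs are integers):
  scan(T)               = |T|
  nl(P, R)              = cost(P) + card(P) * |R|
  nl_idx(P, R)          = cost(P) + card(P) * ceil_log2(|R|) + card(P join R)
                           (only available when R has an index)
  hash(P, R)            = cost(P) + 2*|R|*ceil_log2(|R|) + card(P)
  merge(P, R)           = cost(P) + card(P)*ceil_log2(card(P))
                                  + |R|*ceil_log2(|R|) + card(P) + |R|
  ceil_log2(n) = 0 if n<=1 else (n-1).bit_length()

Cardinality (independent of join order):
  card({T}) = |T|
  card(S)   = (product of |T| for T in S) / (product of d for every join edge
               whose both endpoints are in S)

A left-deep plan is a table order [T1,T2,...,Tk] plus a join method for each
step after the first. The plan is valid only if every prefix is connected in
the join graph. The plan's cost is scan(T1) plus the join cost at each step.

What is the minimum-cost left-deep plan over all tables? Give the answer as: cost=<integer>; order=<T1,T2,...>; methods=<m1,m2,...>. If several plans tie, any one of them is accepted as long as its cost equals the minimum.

Selinger DP (subsets sized 1..n):
  {B}: scan cost=60, card=60
  {C}: scan cost=40, card=40
  {A}: scan cost=100, card=100
  {BC}: card=600; try (C,hash)→600, (B,merge)→740, (C,merge)→760, (B,hash)→800, (B,nl_idx)→880, (C,nl_idx)→1020 …(+2); best=600 via (C,hash)
  {AC}: card=200; try (A,nl_idx)→520, (C,hash)→680, (C,nl_idx)→900, (A,merge)→1120, (C,merge)→1180, (A,hash)→1480 …(+2); best=520 via (A,nl_idx)
  {ABC}: card=3000; try (B,hash)→1440, (A,hash)→2600, (B,merge)→2740, (B,nl_idx)→4720, (A,nl_idx)→7800, (A,merge)→8000 …(+2); best=1440 via (B,hash)

cost=1440; order=C,A,B; methods=nl_idx,hash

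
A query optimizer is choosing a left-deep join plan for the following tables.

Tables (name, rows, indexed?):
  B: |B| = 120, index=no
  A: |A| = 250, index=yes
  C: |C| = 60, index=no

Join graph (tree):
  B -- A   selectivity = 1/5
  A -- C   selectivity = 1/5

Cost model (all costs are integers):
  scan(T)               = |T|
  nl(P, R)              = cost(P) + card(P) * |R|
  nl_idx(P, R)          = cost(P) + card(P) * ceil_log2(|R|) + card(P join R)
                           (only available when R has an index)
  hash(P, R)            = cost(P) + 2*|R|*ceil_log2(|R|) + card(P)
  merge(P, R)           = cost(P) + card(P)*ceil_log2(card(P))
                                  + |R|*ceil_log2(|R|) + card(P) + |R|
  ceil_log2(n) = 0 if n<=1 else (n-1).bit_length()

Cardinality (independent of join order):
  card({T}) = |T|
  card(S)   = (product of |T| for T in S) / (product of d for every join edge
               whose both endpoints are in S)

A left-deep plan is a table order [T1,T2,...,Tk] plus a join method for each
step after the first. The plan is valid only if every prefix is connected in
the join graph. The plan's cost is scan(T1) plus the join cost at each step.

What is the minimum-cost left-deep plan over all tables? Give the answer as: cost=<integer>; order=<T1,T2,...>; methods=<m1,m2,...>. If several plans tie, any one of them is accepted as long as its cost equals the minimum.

cost=5900; order=A,C,B; methods=hash,hash

Selinger DP (subsets sized 1..n):
  {B}: scan cost=120, card=120
  {A}: scan cost=250, card=250
  {C}: scan cost=60, card=60
  {AB}: card=6000; try (B,hash)→2180, (A,merge)→3330, (B,merge)→3460, (A,hash)→4240, (A,nl_idx)→7080, (A,nl)→30120 …(+1); best=2180 via (B,hash)
  {AC}: card=3000; try (C,hash)→1220, (A,merge)→2730, (C,merge)→2920, (A,nl_idx)→3540, (A,hash)→4120, (A,nl)→15060 …(+1); best=1220 via (C,hash)
  {ABC}: card=72000; try (B,hash)→5900, (C,hash)→8900, (B,merge)→41180, (C,merge)→86600, (B,nl)→361220, (C,nl)→362180; best=5900 via (B,hash)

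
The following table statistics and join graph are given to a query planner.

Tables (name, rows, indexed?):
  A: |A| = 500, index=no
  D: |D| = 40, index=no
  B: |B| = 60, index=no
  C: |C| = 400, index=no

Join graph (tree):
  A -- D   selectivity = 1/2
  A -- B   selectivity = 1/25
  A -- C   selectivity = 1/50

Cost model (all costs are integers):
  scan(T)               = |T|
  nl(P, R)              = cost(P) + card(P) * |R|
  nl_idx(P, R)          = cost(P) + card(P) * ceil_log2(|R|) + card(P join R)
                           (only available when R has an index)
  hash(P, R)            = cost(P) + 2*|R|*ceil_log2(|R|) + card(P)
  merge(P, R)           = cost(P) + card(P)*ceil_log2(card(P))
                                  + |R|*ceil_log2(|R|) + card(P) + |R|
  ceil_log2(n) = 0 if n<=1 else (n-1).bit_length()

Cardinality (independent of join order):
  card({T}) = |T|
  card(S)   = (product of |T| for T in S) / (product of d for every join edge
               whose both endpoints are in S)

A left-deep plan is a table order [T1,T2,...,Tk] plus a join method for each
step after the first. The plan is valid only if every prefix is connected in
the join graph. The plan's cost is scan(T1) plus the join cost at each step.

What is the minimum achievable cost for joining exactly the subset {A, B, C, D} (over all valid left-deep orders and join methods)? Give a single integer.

20200

Selinger DP over subsets of {A,B,C,D}:
  {A}: scan cost=500, card=500
  {D}: scan cost=40, card=40
  {B}: scan cost=60, card=60
  {C}: scan cost=400, card=400
  {AD}: card=10000; try (D,hash)→1480, (A,merge)→5320, (D,merge)→5780, (A,hash)→9080, (A,nl)→20040, (D,nl)→20500; best=1480 via (D,hash)
  {AB}: card=1200; try (B,hash)→1720, (A,merge)→5480, (B,merge)→5920, (A,hash)→9120, (A,nl)→30060, (B,nl)→30500; best=1720 via (B,hash)
  {AC}: card=4000; try (C,hash)→8200, (A,merge)→9400, (C,merge)→9500, (A,hash)→9800, (A,nl)→200400, (C,nl)→200500; best=8200 via (C,hash)
  {ABD}: card=24000; try (D,hash)→3400, (B,hash)→12200, (D,merge)→16400, (D,nl)→49720, (B,merge)→151900, (B,nl)→601480; best=3400 via (D,hash)
  {ACD}: card=80000; try (D,hash)→12680, (C,hash)→18680, (D,merge)→60480, (C,merge)→155480, (D,nl)→168200, (C,nl)→4001480; best=12680 via (D,hash)
  {ABC}: card=9600; try (C,hash)→10120, (B,hash)→12920, (C,merge)→20120, (B,merge)→60620, (B,nl)→248200, (C,nl)→481720; best=10120 via (C,hash)
  {ABCD}: card=192000; try (D,hash)→20200, (C,hash)→34600, (B,hash)→93400, (D,merge)→154400, (C,merge)→391400, (D,nl)→394120 …(+3); best=20200 via (D,hash)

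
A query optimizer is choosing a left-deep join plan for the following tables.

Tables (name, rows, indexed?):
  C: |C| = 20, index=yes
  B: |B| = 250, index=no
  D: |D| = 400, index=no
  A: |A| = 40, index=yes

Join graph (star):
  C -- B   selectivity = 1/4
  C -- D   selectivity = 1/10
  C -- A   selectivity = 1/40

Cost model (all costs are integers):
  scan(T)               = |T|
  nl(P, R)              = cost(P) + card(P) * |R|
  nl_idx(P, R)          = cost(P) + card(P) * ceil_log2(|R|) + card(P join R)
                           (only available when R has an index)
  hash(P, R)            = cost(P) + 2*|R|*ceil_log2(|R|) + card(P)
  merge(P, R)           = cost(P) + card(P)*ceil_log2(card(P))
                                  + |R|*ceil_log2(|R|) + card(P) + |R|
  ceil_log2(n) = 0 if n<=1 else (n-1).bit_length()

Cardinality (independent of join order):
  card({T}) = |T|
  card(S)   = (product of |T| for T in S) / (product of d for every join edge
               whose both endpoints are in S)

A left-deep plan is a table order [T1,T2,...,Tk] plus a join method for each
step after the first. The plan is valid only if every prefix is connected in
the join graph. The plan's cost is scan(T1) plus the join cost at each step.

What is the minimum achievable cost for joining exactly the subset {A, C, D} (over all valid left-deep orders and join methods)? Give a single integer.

Selinger DP over subsets of {A,C,D}:
  {C}: scan cost=20, card=20
  {D}: scan cost=400, card=400
  {A}: scan cost=40, card=40
  {CD}: card=800; try (C,hash)→1000, (C,nl_idx)→3200, (D,merge)→4140, (C,merge)→4520, (D,hash)→7240, (D,nl)→8020 …(+1); best=1000 via (C,hash)
  {AC}: card=20; try (A,nl_idx)→160, (C,nl_idx)→260, (C,hash)→280, (A,merge)→420, (C,merge)→440, (A,hash)→520 …(+2); best=160 via (A,nl_idx)
  {ACD}: card=800; try (A,hash)→2280, (D,merge)→4280, (A,nl_idx)→6600, (D,hash)→7380, (D,nl)→8160, (A,merge)→10080 …(+1); best=2280 via (A,hash)

2280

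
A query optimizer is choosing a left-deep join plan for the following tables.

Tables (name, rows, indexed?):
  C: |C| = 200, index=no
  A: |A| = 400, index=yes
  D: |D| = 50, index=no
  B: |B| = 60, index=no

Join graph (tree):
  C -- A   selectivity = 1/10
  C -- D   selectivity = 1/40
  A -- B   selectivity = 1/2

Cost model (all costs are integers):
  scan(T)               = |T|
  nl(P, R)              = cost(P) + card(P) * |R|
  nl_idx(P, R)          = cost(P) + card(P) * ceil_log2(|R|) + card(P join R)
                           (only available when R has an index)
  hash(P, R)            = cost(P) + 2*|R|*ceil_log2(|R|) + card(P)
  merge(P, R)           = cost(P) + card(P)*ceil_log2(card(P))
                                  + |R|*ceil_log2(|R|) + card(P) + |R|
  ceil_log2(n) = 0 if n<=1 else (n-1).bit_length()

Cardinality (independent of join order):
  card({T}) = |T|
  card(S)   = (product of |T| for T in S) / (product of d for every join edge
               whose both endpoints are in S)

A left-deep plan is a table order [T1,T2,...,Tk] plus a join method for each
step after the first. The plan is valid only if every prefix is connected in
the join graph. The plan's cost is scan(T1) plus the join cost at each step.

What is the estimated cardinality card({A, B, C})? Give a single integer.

240000

Tables in S: A(400), B(60), C(200)
Edges inside S: C-A(d=10), A-B(d=2)
numerator = 400 * 60 * 200 = 4800000
denominator = 10 * 2 = 20
card(S) = 4800000 / 20 = 240000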